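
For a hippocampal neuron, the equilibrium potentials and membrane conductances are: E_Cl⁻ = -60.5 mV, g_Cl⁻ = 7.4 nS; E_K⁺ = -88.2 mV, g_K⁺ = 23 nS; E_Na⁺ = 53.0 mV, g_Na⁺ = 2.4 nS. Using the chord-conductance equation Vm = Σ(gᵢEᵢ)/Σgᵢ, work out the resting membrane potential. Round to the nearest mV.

Σ gᵢEᵢ = 7.4·(-60.5) + 23·(-88.2) + 2.4·(53.0) = -2349.10
Σ gᵢ = 7.4 + 23 + 2.4 = 32.8
Vm = -2349.10 / 32.8 = -71.62 mV

-72 mV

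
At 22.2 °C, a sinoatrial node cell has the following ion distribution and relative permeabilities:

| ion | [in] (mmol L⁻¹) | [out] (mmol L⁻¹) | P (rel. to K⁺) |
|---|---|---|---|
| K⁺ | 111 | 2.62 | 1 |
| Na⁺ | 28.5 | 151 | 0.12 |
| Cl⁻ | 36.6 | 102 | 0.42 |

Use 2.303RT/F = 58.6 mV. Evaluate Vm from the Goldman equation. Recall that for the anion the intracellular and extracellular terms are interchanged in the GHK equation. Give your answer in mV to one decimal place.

Vm = 58.6 · log₁₀[(Σ P·[cation]ₒ + Σ P·[anion]ᵢ) / (Σ P·[cation]ᵢ + Σ P·[anion]ₒ)]
Numerator = 1×2.62 + 0.12×151 + 0.42×36.6 = 36.11
Denominator = 1×111 + 0.12×28.5 + 0.42×102 = 157.3
Vm = 58.6 · log₁₀(0.22963) = 58.6 × (-0.6390) = -37.44 mV

-37.4 mV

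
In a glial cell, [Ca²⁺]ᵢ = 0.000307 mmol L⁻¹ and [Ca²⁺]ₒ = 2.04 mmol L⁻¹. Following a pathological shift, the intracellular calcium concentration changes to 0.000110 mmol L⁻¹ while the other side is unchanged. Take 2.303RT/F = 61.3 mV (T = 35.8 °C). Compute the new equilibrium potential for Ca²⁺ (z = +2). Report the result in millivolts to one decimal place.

130.8 mV

After the shift: [Ca²⁺]_out = 2.04, [Ca²⁺]_in = 0.000110 mmol L⁻¹.
E_new = (61.3/2)·log₁₀(2.04/0.000110) = 30.65 · (4.2682) = 130.82 mV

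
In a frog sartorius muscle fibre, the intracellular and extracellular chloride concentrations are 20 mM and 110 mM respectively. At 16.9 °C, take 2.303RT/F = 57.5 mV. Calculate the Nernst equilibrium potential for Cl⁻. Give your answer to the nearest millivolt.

E = (57.5/z) · log₁₀([Cl⁻]_out/[Cl⁻]_in) with z = -1.
For an anion, dividing by z = -1 reverses the sign.
= (57.5/-1) · log₁₀(110/20) = -57.50 · log₁₀(5.5)
= -57.50 · (0.7404) = -42.57 mV

-43 mV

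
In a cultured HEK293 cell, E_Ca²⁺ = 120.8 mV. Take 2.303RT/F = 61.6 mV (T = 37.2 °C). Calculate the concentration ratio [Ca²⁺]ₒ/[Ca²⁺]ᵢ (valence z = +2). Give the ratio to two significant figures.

log₁₀([out]/[in]) = E·z/(61.6) = 120.8 × 2 / 61.6 = 3.9221
[out]/[in] = 10^(3.9221) = 8358

8400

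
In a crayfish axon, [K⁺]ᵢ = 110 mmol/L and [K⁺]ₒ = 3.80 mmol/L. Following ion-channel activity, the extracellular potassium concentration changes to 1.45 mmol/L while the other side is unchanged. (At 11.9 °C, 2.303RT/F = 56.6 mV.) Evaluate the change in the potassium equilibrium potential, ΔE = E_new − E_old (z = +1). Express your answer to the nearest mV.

E_old = (56.6/1)·log₁₀(3.80/110) = -82.73 mV
E_new = (56.6/1)·log₁₀(1.45/110) = -106.41 mV
ΔE = -106.41 − (-82.73) = -23.68 mV

-24 mV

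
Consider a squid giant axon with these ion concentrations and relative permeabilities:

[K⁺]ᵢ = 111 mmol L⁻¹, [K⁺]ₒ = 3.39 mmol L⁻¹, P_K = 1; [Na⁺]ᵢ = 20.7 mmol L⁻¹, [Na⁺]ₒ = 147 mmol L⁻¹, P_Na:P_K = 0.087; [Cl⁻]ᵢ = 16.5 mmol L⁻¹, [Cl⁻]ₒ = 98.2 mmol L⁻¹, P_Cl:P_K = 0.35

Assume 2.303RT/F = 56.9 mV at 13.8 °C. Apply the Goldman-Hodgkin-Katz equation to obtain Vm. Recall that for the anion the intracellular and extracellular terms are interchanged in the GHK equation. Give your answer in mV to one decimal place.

Vm = 56.9 · log₁₀[(Σ P·[cation]ₒ + Σ P·[anion]ᵢ) / (Σ P·[cation]ᵢ + Σ P·[anion]ₒ)]
Numerator = 1×3.39 + 0.087×147 + 0.35×16.5 = 21.95
Denominator = 1×111 + 0.087×20.7 + 0.35×98.2 = 147.2
Vm = 56.9 · log₁₀(0.14917) = 56.9 × (-0.8263) = -47.02 mV

-47.0 mV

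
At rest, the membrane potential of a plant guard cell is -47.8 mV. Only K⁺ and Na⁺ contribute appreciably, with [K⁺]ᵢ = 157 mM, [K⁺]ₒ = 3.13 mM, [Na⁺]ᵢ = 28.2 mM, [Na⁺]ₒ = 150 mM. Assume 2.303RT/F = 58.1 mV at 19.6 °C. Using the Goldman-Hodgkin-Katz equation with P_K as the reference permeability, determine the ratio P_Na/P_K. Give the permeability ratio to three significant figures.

0.141

Let α = P_Na/P_K. GHK: Vm = 58.1·log₁₀[(Kₒ + α·Naₒ)/(Kᵢ + α·Naᵢ)].
10^(Vm/58.1) = 10^(-47.8/58.1) = 0.15041
So 0.15041·(Kᵢ + α·Naᵢ) = Kₒ + α·Naₒ → α = (0.15041·157.0 − 3.13) / (150.0 − 0.15041·28.2)
α = (23.61 − 3.13) / (150.0 − 4.242) = 20.48/145.8 = 0.1405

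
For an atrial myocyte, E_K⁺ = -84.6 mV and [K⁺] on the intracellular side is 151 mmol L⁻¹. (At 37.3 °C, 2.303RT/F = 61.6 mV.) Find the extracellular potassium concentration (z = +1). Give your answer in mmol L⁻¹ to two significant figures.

6.4 mmol L⁻¹

Nernst: E = (61.6/1) · log₁₀([out]/[in]), so log₁₀([out]/[in]) = -84.6 × 1 / 61.6 = -1.3734.
[out]/[in] = 10^(-1.3734) = 0.04233.
[out] = 0.04233 × 151 = 6.391 mmol L⁻¹.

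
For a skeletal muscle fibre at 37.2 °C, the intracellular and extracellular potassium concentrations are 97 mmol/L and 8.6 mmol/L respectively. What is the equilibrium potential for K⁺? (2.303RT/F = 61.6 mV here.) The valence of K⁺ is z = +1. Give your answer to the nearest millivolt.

-65 mV

E = (61.6/z) · log₁₀([K⁺]_out/[K⁺]_in) with z = +1.
= (61.6/1) · log₁₀(8.6/97) = 61.60 · log₁₀(0.08866)
= 61.60 · (-1.0523) = -64.82 mV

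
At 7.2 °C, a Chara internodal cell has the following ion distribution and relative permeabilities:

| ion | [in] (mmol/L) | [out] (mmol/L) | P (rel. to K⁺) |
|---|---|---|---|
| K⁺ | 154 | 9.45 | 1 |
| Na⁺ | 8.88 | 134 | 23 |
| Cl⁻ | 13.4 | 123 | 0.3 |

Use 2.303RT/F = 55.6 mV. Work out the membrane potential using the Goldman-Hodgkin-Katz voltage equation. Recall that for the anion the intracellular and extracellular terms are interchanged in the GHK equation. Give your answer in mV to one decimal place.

49.7 mV

Vm = 55.6 · log₁₀[(Σ P·[cation]ₒ + Σ P·[anion]ᵢ) / (Σ P·[cation]ᵢ + Σ P·[anion]ₒ)]
Numerator = 1×9.45 + 23×134 + 0.3×13.4 = 3095
Denominator = 1×154 + 23×8.88 + 0.3×123 = 395.1
Vm = 55.6 · log₁₀(7.8339) = 55.6 × (0.8940) = 49.71 mV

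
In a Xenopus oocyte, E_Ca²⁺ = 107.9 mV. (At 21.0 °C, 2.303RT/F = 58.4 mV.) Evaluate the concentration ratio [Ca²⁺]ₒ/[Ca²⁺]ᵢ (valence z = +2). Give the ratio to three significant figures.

log₁₀([out]/[in]) = E·z/(58.4) = 107.9 × 2 / 58.4 = 3.6952
[out]/[in] = 10^(3.6952) = 4957

4960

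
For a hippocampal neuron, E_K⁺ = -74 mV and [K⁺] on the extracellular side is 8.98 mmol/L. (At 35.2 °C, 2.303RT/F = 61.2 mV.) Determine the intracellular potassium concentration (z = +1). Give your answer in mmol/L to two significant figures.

150 mmol/L

Nernst: E = (61.2/1) · log₁₀([out]/[in]), so log₁₀([out]/[in]) = -74.0 × 1 / 61.2 = -1.2092.
[out]/[in] = 10^(-1.2092) = 0.06178.
[in] = 8.98 / 0.06178 = 145.4 mmol/L.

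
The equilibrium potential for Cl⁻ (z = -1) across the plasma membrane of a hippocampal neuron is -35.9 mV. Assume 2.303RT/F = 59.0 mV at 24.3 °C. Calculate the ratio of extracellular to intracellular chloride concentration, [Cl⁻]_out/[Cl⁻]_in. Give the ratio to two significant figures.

4.1

log₁₀([out]/[in]) = E·z/(59.0) = -35.9 × -1 / 59.0 = 0.6085
[out]/[in] = 10^(0.6085) = 4.06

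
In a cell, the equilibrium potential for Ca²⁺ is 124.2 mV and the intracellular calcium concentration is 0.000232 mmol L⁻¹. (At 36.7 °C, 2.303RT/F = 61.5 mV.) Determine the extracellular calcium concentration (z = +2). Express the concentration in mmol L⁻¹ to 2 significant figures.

2.5 mmol L⁻¹

Nernst: E = (61.5/2) · log₁₀([out]/[in]), so log₁₀([out]/[in]) = 124.2 × 2 / 61.5 = 4.0390.
[out]/[in] = 10^(4.0390) = 1.094e+04.
[out] = 1.094e+04 × 0.000232 = 2.538 mmol L⁻¹.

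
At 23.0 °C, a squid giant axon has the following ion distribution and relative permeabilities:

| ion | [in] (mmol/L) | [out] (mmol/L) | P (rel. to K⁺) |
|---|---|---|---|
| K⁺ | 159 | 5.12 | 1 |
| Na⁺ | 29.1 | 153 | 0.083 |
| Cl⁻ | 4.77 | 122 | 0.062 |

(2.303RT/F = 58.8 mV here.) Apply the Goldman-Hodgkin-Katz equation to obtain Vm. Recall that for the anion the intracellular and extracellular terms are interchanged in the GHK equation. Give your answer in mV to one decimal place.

-57.0 mV

Vm = 58.8 · log₁₀[(Σ P·[cation]ₒ + Σ P·[anion]ᵢ) / (Σ P·[cation]ᵢ + Σ P·[anion]ₒ)]
Numerator = 1×5.12 + 0.083×153 + 0.062×4.77 = 18.11
Denominator = 1×159 + 0.083×29.1 + 0.062×122 = 169
Vm = 58.8 · log₁₀(0.1072) = 58.8 × (-0.9698) = -57.02 mV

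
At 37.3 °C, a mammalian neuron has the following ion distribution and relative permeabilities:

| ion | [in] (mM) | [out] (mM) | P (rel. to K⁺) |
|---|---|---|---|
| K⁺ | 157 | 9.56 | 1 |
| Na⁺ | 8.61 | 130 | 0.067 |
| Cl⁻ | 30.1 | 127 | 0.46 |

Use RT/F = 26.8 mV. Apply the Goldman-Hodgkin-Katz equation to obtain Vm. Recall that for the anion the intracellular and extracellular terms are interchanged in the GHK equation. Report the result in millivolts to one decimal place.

-51.1 mV

Vm = 26.8 · ln[(Σ P·[cation]ₒ + Σ P·[anion]ᵢ) / (Σ P·[cation]ᵢ + Σ P·[anion]ₒ)]
Numerator = 1×9.56 + 0.067×130 + 0.46×30.1 = 32.12
Denominator = 1×157 + 0.067×8.61 + 0.46×127 = 216
Vm = 26.8 · ln(0.14869) = 26.8 × (-1.9059) = -51.08 mV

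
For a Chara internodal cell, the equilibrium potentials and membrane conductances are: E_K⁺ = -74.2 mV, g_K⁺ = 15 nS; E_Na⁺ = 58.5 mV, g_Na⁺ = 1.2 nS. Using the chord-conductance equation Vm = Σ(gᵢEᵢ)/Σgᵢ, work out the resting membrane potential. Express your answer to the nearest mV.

-64 mV

Σ gᵢEᵢ = 15·(-74.2) + 1.2·(58.5) = -1042.80
Σ gᵢ = 15 + 1.2 = 16.2
Vm = -1042.80 / 16.2 = -64.37 mV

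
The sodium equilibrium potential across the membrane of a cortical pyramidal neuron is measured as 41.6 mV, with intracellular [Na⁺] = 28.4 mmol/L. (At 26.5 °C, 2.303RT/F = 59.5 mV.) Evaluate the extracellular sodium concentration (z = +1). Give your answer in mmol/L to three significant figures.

Nernst: E = (59.5/1) · log₁₀([out]/[in]), so log₁₀([out]/[in]) = 41.6 × 1 / 59.5 = 0.6992.
[out]/[in] = 10^(0.6992) = 5.002.
[out] = 5.002 × 28.4 = 142.1 mmol/L.

142 mmol/L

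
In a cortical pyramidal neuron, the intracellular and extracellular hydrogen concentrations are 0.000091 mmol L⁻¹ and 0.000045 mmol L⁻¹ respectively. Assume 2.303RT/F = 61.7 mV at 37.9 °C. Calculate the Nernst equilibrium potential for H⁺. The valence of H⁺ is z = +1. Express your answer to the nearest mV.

-19 mV

E = (61.7/z) · log₁₀([H⁺]_out/[H⁺]_in) with z = +1.
= (61.7/1) · log₁₀(0.000045/0.000091) = 61.70 · log₁₀(0.4945)
= 61.70 · (-0.3058) = -18.87 mV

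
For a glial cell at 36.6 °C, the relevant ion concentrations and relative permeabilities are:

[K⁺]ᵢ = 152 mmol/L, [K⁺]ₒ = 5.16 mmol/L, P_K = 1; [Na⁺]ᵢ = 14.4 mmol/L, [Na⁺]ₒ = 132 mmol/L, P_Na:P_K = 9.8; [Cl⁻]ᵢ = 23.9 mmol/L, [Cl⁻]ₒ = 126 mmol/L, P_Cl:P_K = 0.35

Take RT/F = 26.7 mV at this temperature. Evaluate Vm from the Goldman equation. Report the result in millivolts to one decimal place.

Vm = 26.7 · ln[(Σ P·[cation]ₒ + Σ P·[anion]ᵢ) / (Σ P·[cation]ᵢ + Σ P·[anion]ₒ)]
Numerator = 1×5.16 + 9.8×132 + 0.35×23.9 = 1307
Denominator = 1×152 + 9.8×14.4 + 0.35×126 = 337.2
Vm = 26.7 · ln(3.8762) = 26.7 × (1.3548) = 36.17 mV

36.2 mV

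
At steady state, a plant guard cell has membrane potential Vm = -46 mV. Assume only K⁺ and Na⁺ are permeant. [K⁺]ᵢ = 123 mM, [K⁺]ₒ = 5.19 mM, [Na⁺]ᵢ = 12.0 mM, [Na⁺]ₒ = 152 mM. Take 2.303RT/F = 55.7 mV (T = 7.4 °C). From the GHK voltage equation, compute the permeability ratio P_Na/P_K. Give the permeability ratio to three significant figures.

0.0877

Let α = P_Na/P_K. GHK: Vm = 55.7·log₁₀[(Kₒ + α·Naₒ)/(Kᵢ + α·Naᵢ)].
10^(Vm/55.7) = 10^(-46.0/55.7) = 0.14933
So 0.14933·(Kᵢ + α·Naᵢ) = Kₒ + α·Naₒ → α = (0.14933·123.0 − 5.19) / (152.0 − 0.14933·12.0)
α = (18.37 − 5.19) / (152.0 − 1.792) = 13.18/150.2 = 0.08773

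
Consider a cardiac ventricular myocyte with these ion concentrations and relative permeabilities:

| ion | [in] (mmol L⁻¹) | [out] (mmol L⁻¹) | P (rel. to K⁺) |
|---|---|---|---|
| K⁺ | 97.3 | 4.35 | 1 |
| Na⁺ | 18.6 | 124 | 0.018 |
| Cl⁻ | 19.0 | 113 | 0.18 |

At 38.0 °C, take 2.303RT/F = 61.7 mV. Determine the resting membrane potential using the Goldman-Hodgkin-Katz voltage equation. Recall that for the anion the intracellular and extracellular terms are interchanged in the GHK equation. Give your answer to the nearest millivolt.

Vm = 61.7 · log₁₀[(Σ P·[cation]ₒ + Σ P·[anion]ᵢ) / (Σ P·[cation]ᵢ + Σ P·[anion]ₒ)]
Numerator = 1×4.35 + 0.018×124 + 0.18×19.0 = 10
Denominator = 1×97.3 + 0.018×18.6 + 0.18×113 = 118
Vm = 61.7 · log₁₀(0.084781) = 61.7 × (-1.0717) = -66.12 mV

-66 mV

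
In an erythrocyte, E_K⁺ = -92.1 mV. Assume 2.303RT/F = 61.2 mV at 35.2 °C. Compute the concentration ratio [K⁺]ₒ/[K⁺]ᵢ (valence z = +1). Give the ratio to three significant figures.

0.0313

log₁₀([out]/[in]) = E·z/(61.2) = -92.1 × 1 / 61.2 = -1.5049
[out]/[in] = 10^(-1.5049) = 0.03127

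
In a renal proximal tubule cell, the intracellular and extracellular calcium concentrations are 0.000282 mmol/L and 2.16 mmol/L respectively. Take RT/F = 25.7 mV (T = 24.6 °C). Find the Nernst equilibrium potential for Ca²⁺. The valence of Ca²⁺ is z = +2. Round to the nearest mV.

E = (25.7/z) · ln([Ca²⁺]_out/[Ca²⁺]_in) with z = +2.
= (25.7/2) · ln(2.16/0.000282) = 12.85 · ln(7660)
= 12.85 · (8.9437) = 114.93 mV

115 mV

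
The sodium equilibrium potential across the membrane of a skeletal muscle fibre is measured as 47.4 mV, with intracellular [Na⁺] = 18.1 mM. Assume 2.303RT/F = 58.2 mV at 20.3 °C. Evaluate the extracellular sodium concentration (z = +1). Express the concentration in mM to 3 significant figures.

118 mM

Nernst: E = (58.2/1) · log₁₀([out]/[in]), so log₁₀([out]/[in]) = 47.4 × 1 / 58.2 = 0.8144.
[out]/[in] = 10^(0.8144) = 6.523.
[out] = 6.523 × 18.1 = 118.1 mM.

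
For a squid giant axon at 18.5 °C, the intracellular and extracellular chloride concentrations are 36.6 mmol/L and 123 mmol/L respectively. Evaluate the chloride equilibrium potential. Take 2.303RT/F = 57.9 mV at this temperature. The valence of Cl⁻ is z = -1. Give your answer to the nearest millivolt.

-30 mV

E = (57.9/z) · log₁₀([Cl⁻]_out/[Cl⁻]_in) with z = -1.
For an anion, dividing by z = -1 reverses the sign.
= (57.9/-1) · log₁₀(123/36.6) = -57.90 · log₁₀(3.361)
= -57.90 · (0.5264) = -30.48 mV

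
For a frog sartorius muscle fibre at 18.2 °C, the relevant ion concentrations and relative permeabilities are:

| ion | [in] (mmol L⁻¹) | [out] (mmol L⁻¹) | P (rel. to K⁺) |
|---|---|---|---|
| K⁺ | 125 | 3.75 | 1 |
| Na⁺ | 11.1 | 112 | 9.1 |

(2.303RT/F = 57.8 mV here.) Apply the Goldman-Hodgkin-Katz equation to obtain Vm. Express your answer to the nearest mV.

38 mV

Vm = 57.8 · log₁₀[(Σ P·[cation]ₒ + Σ P·[anion]ᵢ) / (Σ P·[cation]ᵢ + Σ P·[anion]ₒ)]
Numerator = 1×3.75 + 9.1×112 = 1023
Denominator = 1×125 + 9.1×11.1 = 226
Vm = 57.8 · log₁₀(4.5261) = 57.8 × (0.6557) = 37.90 mV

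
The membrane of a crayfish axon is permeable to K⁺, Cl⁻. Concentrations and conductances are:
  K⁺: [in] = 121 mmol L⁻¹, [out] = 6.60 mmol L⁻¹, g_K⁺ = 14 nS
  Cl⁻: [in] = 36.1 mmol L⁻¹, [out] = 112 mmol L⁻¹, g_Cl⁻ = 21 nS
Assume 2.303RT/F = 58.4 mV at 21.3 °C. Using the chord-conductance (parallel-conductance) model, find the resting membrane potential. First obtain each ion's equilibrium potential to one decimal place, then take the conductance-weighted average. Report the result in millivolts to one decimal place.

-46.7 mV

E_K⁺ = (58.4/1)·log₁₀(6.60/121) = -73.8 mV
E_Cl⁻ = (58.4/-1)·log₁₀(112/36.1) = -28.7 mV
Vm = (Σ gᵢEᵢ)/(Σ gᵢ) = (14·-73.8 + 21·-28.7) / (14 + 21)
= -1635.90 / 35 = -46.74 mV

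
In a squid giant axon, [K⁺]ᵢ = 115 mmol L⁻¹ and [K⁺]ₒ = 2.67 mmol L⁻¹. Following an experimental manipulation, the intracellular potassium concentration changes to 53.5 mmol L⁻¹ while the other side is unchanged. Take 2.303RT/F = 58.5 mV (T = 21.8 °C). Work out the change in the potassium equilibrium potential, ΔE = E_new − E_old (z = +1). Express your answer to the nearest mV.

E_old = (58.5/1)·log₁₀(2.67/115) = -95.60 mV
E_new = (58.5/1)·log₁₀(2.67/53.5) = -76.16 mV
ΔE = -76.16 − (-95.60) = 19.44 mV

19 mV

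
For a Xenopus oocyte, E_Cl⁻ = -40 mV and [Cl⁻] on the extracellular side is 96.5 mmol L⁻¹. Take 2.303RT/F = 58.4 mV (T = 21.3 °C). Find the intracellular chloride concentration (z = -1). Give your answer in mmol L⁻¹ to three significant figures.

Nernst: E = (58.4/-1) · log₁₀([out]/[in]), so log₁₀([out]/[in]) = -40.0 × -1 / 58.4 = 0.6849.
[out]/[in] = 10^(0.6849) = 4.841.
[in] = 96.5 / 4.841 = 19.93 mmol L⁻¹.

19.9 mmol L⁻¹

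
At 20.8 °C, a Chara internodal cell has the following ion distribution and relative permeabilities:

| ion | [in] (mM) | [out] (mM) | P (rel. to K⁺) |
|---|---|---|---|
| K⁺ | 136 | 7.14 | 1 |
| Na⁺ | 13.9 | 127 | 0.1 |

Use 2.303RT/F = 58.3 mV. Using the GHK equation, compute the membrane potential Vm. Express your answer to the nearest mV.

-49 mV

Vm = 58.3 · log₁₀[(Σ P·[cation]ₒ + Σ P·[anion]ᵢ) / (Σ P·[cation]ᵢ + Σ P·[anion]ₒ)]
Numerator = 1×7.14 + 0.1×127 = 19.84
Denominator = 1×136 + 0.1×13.9 = 137.4
Vm = 58.3 · log₁₀(0.14441) = 58.3 × (-0.8404) = -49.00 mV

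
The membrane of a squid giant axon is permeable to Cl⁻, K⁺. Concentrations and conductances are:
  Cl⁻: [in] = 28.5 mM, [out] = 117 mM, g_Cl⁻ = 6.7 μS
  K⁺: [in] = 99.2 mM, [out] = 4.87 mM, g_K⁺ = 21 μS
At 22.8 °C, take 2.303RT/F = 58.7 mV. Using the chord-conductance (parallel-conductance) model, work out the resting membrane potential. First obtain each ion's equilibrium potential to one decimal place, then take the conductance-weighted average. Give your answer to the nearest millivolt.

E_Cl⁻ = (58.7/-1)·log₁₀(117/28.5) = -36.0 mV
E_K⁺ = (58.7/1)·log₁₀(4.87/99.2) = -76.8 mV
Vm = (Σ gᵢEᵢ)/(Σ gᵢ) = (6.7·-36.0 + 21·-76.8) / (6.7 + 21)
= -1854.00 / 27.7 = -66.93 mV

-67 mV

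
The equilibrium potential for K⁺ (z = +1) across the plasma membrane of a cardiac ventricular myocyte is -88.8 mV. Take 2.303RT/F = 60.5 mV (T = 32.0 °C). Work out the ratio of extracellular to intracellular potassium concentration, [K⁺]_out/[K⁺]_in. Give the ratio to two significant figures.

0.034

log₁₀([out]/[in]) = E·z/(60.5) = -88.8 × 1 / 60.5 = -1.4678
[out]/[in] = 10^(-1.4678) = 0.03406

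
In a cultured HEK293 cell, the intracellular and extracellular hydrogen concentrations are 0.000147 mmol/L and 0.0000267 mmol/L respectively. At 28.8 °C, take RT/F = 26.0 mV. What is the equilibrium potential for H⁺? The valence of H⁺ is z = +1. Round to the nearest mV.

E = (26.0/z) · ln([H⁺]_out/[H⁺]_in) with z = +1.
= (26.0/1) · ln(0.0000267/0.000147) = 26.00 · ln(0.1816)
= 26.00 · (-1.7058) = -44.35 mV

-44 mV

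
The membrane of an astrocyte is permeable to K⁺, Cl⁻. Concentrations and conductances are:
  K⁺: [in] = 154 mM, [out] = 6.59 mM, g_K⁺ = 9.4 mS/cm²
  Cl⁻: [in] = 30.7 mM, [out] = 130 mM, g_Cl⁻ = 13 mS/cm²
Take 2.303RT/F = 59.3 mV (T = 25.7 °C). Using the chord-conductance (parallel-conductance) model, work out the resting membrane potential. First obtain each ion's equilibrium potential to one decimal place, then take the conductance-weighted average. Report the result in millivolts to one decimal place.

E_K⁺ = (59.3/1)·log₁₀(6.59/154) = -81.2 mV
E_Cl⁻ = (59.3/-1)·log₁₀(130/30.7) = -37.2 mV
Vm = (Σ gᵢEᵢ)/(Σ gᵢ) = (9.4·-81.2 + 13·-37.2) / (9.4 + 13)
= -1246.88 / 22.4 = -55.66 mV

-55.7 mV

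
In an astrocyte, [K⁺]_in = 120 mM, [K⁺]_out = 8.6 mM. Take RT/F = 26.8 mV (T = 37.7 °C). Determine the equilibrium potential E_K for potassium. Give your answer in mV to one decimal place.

E = (26.8/z) · ln([K⁺]_out/[K⁺]_in) with z = +1.
= (26.8/1) · ln(8.6/120) = 26.80 · ln(0.07167)
= 26.80 · (-2.6357) = -70.64 mV

-70.6 mV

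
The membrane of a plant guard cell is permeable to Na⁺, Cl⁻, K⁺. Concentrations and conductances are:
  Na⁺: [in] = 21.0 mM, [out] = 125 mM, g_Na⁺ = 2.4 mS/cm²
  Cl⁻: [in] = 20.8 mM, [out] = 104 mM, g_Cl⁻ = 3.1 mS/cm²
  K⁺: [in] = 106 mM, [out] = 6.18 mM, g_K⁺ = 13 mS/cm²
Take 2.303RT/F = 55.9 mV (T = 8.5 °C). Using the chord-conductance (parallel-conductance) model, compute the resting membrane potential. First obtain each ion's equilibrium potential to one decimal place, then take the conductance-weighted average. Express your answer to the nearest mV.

-49 mV

E_Na⁺ = (55.9/1)·log₁₀(125/21.0) = 43.3 mV
E_Cl⁻ = (55.9/-1)·log₁₀(104/20.8) = -39.1 mV
E_K⁺ = (55.9/1)·log₁₀(6.18/106) = -69.0 mV
Vm = (Σ gᵢEᵢ)/(Σ gᵢ) = (2.4·43.3 + 3.1·-39.1 + 13·-69.0) / (2.4 + 3.1 + 13)
= -914.29 / 18.5 = -49.42 mV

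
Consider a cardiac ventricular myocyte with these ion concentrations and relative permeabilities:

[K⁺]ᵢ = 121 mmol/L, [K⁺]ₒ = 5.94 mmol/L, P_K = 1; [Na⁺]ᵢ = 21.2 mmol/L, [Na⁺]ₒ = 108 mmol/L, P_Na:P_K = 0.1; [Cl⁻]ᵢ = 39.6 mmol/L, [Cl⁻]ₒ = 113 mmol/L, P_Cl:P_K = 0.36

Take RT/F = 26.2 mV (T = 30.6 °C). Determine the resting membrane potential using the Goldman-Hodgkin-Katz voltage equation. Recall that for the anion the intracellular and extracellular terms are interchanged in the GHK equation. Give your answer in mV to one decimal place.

Vm = 26.2 · ln[(Σ P·[cation]ₒ + Σ P·[anion]ᵢ) / (Σ P·[cation]ᵢ + Σ P·[anion]ₒ)]
Numerator = 1×5.94 + 0.1×108 + 0.36×39.6 = 31
Denominator = 1×121 + 0.1×21.2 + 0.36×113 = 163.8
Vm = 26.2 · ln(0.18923) = 26.2 × (-1.6648) = -43.62 mV

-43.6 mV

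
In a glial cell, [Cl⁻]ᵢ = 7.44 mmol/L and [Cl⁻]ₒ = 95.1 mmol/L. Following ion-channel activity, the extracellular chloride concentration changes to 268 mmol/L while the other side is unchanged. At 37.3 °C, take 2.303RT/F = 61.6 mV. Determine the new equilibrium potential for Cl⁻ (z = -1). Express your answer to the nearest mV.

After the shift: [Cl⁻]_out = 268, [Cl⁻]_in = 7.44 mmol/L.
E_new = (61.6/-1)·log₁₀(268/7.44) = -61.60 · (1.5566) = -95.88 mV

-96 mV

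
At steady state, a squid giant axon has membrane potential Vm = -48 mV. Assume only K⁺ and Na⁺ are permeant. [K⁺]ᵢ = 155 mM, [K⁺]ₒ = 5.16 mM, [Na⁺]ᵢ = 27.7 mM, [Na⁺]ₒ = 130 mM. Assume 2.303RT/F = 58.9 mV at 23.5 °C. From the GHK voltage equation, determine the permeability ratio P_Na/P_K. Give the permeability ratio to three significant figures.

Let α = P_Na/P_K. GHK: Vm = 58.9·log₁₀[(Kₒ + α·Naₒ)/(Kᵢ + α·Naᵢ)].
10^(Vm/58.9) = 10^(-48.0/58.9) = 0.15313
So 0.15313·(Kᵢ + α·Naᵢ) = Kₒ + α·Naₒ → α = (0.15313·155.0 − 5.16) / (130.0 − 0.15313·27.7)
α = (23.74 − 5.16) / (130.0 − 4.242) = 18.58/125.8 = 0.1477

0.148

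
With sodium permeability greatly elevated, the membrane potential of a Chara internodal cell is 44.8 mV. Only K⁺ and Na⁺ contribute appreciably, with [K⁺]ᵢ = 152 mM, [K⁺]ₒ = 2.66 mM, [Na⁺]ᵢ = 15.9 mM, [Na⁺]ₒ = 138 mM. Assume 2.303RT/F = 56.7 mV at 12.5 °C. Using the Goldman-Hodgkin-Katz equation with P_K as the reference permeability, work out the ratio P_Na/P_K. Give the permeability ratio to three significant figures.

23.4

Let α = P_Na/P_K. GHK: Vm = 56.7·log₁₀[(Kₒ + α·Naₒ)/(Kᵢ + α·Naᵢ)].
10^(Vm/56.7) = 10^(44.8/56.7) = 6.1677
So 6.1677·(Kᵢ + α·Naᵢ) = Kₒ + α·Naₒ → α = (6.1677·152.0 − 2.66) / (138.0 − 6.1677·15.9)
α = (937.5 − 2.66) / (138.0 − 98.07) = 934.8/39.93 = 23.41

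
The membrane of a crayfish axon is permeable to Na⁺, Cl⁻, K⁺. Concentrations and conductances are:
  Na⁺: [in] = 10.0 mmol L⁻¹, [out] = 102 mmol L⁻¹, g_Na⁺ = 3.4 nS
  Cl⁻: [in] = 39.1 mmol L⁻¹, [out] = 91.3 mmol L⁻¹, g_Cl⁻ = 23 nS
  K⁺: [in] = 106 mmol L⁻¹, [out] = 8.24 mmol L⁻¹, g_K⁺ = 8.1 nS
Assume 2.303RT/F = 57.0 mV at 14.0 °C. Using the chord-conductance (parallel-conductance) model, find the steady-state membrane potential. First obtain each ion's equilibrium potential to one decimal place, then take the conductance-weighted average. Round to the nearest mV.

-23 mV

E_Na⁺ = (57.0/1)·log₁₀(102/10.0) = 57.5 mV
E_Cl⁻ = (57.0/-1)·log₁₀(91.3/39.1) = -21.0 mV
E_K⁺ = (57.0/1)·log₁₀(8.24/106) = -63.2 mV
Vm = (Σ gᵢEᵢ)/(Σ gᵢ) = (3.4·57.5 + 23·-21.0 + 8.1·-63.2) / (3.4 + 23 + 8.1)
= -799.42 / 34.5 = -23.17 mV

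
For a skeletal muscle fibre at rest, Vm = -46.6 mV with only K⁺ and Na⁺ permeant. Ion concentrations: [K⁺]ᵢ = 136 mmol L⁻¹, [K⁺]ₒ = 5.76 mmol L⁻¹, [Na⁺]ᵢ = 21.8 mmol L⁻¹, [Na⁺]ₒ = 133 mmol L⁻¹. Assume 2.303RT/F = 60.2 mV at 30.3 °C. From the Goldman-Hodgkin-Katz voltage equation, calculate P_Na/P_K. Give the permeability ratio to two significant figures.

0.13

Let α = P_Na/P_K. GHK: Vm = 60.2·log₁₀[(Kₒ + α·Naₒ)/(Kᵢ + α·Naᵢ)].
10^(Vm/60.2) = 10^(-46.6/60.2) = 0.16823
So 0.16823·(Kᵢ + α·Naᵢ) = Kₒ + α·Naₒ → α = (0.16823·136.0 − 5.76) / (133.0 − 0.16823·21.8)
α = (22.88 − 5.76) / (133.0 − 3.667) = 17.12/129.3 = 0.1324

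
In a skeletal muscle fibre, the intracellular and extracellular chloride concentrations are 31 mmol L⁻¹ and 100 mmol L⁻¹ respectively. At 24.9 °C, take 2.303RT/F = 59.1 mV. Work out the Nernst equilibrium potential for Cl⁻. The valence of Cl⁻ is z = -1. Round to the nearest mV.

-30 mV

E = (59.1/z) · log₁₀([Cl⁻]_out/[Cl⁻]_in) with z = -1.
For an anion, dividing by z = -1 reverses the sign.
= (59.1/-1) · log₁₀(100/31) = -59.10 · log₁₀(3.226)
= -59.10 · (0.5086) = -30.06 mV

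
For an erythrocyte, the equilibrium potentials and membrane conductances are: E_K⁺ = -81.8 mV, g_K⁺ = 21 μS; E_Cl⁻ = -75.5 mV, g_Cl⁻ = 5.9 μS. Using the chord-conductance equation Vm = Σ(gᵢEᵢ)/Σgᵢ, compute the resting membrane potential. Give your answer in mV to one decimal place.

Σ gᵢEᵢ = 21·(-81.8) + 5.9·(-75.5) = -2163.25
Σ gᵢ = 21 + 5.9 = 26.9
Vm = -2163.25 / 26.9 = -80.42 mV

-80.4 mV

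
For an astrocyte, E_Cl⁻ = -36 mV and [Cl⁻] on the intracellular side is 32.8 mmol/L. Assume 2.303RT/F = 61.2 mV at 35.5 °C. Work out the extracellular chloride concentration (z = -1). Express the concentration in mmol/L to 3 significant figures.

Nernst: E = (61.2/-1) · log₁₀([out]/[in]), so log₁₀([out]/[in]) = -36.0 × -1 / 61.2 = 0.5882.
[out]/[in] = 10^(0.5882) = 3.875.
[out] = 3.875 × 32.8 = 127.1 mmol/L.

127 mmol/L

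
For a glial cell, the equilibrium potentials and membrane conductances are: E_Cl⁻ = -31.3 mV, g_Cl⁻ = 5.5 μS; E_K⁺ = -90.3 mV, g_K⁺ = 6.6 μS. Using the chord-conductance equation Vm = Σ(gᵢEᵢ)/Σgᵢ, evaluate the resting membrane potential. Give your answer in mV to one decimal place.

-63.5 mV

Σ gᵢEᵢ = 5.5·(-31.3) + 6.6·(-90.3) = -768.13
Σ gᵢ = 5.5 + 6.6 = 12.1
Vm = -768.13 / 12.1 = -63.48 mV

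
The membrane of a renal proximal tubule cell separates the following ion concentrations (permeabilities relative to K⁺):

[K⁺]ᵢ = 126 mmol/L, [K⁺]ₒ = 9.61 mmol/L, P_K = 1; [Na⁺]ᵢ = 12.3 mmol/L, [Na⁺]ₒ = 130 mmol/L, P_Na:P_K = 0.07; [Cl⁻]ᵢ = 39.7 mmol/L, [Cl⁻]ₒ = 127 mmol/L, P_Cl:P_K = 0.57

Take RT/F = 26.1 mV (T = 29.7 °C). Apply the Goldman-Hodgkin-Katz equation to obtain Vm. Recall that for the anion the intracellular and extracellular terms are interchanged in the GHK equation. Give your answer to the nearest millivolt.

-41 mV

Vm = 26.1 · ln[(Σ P·[cation]ₒ + Σ P·[anion]ᵢ) / (Σ P·[cation]ᵢ + Σ P·[anion]ₒ)]
Numerator = 1×9.61 + 0.07×130 + 0.57×39.7 = 41.34
Denominator = 1×126 + 0.07×12.3 + 0.57×127 = 199.3
Vm = 26.1 · ln(0.20747) = 26.1 × (-1.5728) = -41.05 mV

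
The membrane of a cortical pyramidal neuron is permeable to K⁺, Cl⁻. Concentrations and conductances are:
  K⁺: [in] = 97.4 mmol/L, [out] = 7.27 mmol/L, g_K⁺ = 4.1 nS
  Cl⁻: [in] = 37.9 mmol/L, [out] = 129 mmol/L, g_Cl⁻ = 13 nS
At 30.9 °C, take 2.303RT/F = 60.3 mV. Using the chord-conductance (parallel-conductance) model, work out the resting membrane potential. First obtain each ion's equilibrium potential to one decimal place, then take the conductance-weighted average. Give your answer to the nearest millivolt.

-41 mV

E_K⁺ = (60.3/1)·log₁₀(7.27/97.4) = -68.0 mV
E_Cl⁻ = (60.3/-1)·log₁₀(129/37.9) = -32.1 mV
Vm = (Σ gᵢEᵢ)/(Σ gᵢ) = (4.1·-68.0 + 13·-32.1) / (4.1 + 13)
= -696.10 / 17.1 = -40.71 mV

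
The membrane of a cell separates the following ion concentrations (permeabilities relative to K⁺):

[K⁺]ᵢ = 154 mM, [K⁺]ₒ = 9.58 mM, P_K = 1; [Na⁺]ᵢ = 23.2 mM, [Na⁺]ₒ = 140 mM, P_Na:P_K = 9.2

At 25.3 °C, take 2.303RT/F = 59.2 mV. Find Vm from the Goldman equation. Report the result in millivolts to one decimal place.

32.4 mV

Vm = 59.2 · log₁₀[(Σ P·[cation]ₒ + Σ P·[anion]ᵢ) / (Σ P·[cation]ᵢ + Σ P·[anion]ₒ)]
Numerator = 1×9.58 + 9.2×140 = 1298
Denominator = 1×154 + 9.2×23.2 = 367.4
Vm = 59.2 · log₁₀(3.5314) = 59.2 × (0.5479) = 32.44 mV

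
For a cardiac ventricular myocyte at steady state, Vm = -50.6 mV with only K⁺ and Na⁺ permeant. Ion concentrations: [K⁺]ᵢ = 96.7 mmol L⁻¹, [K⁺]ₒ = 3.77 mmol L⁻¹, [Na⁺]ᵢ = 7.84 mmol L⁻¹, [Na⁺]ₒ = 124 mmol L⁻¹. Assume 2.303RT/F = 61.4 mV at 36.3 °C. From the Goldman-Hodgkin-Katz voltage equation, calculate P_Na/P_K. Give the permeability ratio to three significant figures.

Let α = P_Na/P_K. GHK: Vm = 61.4·log₁₀[(Kₒ + α·Naₒ)/(Kᵢ + α·Naᵢ)].
10^(Vm/61.4) = 10^(-50.6/61.4) = 0.14993
So 0.14993·(Kᵢ + α·Naᵢ) = Kₒ + α·Naₒ → α = (0.14993·96.7 − 3.77) / (124.0 − 0.14993·7.84)
α = (14.5 − 3.77) / (124.0 − 1.175) = 10.73/122.8 = 0.08735

0.0873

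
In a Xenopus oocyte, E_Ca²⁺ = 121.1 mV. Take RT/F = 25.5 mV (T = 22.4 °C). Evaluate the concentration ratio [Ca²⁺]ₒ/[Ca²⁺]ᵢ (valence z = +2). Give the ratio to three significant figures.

13300

ln([out]/[in]) = E·z/(25.5) = 121.1 × 2 / 25.5 = 9.4980
[out]/[in] = e^(9.4980) = 1.333e+04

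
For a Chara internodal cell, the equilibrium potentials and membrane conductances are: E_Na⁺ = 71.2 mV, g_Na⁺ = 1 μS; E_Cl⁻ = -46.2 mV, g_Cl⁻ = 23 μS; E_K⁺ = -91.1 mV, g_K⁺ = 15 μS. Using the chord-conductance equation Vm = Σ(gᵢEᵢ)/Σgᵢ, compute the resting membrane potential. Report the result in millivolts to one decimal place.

-60.5 mV

Σ gᵢEᵢ = 1·(71.2) + 23·(-46.2) + 15·(-91.1) = -2357.90
Σ gᵢ = 1 + 23 + 15 = 39
Vm = -2357.90 / 39 = -60.46 mV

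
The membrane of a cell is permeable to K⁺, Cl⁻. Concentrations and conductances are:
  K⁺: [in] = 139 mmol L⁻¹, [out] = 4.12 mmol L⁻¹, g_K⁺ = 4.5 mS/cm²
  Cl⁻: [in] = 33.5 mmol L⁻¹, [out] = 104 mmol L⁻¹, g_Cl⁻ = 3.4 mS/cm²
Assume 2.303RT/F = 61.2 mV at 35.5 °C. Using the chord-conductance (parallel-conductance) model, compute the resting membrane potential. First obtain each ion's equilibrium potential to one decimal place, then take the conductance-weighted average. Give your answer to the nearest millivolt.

-66 mV

E_K⁺ = (61.2/1)·log₁₀(4.12/139) = -93.5 mV
E_Cl⁻ = (61.2/-1)·log₁₀(104/33.5) = -30.1 mV
Vm = (Σ gᵢEᵢ)/(Σ gᵢ) = (4.5·-93.5 + 3.4·-30.1) / (4.5 + 3.4)
= -523.09 / 7.9 = -66.21 mV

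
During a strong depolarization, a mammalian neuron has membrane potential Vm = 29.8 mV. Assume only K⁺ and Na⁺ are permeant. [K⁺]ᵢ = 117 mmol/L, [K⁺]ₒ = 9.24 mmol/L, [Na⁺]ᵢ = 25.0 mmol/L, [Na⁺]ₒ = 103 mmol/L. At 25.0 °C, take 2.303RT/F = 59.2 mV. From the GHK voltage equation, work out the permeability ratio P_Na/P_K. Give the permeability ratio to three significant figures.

Let α = P_Na/P_K. GHK: Vm = 59.2·log₁₀[(Kₒ + α·Naₒ)/(Kᵢ + α·Naᵢ)].
10^(Vm/59.2) = 10^(29.8/59.2) = 3.187
So 3.187·(Kᵢ + α·Naᵢ) = Kₒ + α·Naₒ → α = (3.187·117.0 − 9.24) / (103.0 − 3.187·25.0)
α = (372.9 − 9.24) / (103.0 − 79.67) = 363.6/23.33 = 15.59

15.6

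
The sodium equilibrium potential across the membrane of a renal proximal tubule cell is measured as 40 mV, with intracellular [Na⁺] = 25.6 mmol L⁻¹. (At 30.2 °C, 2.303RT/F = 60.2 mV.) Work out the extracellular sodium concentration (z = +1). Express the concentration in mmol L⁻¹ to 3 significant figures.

Nernst: E = (60.2/1) · log₁₀([out]/[in]), so log₁₀([out]/[in]) = 40.0 × 1 / 60.2 = 0.6645.
[out]/[in] = 10^(0.6645) = 4.618.
[out] = 4.618 × 25.6 = 118.2 mmol L⁻¹.

118 mmol L⁻¹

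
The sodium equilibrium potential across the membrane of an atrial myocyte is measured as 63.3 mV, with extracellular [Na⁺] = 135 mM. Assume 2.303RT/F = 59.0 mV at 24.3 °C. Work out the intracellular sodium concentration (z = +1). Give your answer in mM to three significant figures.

11.4 mM

Nernst: E = (59.0/1) · log₁₀([out]/[in]), so log₁₀([out]/[in]) = 63.3 × 1 / 59.0 = 1.0729.
[out]/[in] = 10^(1.0729) = 11.83.
[in] = 135 / 11.83 = 11.41 mM.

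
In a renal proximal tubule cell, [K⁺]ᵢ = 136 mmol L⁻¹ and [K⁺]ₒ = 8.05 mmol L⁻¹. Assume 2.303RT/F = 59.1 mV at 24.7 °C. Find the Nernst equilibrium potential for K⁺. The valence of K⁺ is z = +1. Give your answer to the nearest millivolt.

E = (59.1/z) · log₁₀([K⁺]_out/[K⁺]_in) with z = +1.
= (59.1/1) · log₁₀(8.05/136) = 59.10 · log₁₀(0.05919)
= 59.10 · (-1.2277) = -72.56 mV

-73 mV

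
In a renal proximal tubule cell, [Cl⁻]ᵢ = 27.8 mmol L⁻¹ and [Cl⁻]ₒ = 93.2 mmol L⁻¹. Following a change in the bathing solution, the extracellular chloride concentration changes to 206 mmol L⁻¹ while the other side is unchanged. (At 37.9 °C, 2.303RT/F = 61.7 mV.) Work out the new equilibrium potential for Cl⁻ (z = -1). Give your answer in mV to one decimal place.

-53.7 mV

After the shift: [Cl⁻]_out = 206, [Cl⁻]_in = 27.8 mmol L⁻¹.
E_new = (61.7/-1)·log₁₀(206/27.8) = -61.70 · (0.8698) = -53.67 mV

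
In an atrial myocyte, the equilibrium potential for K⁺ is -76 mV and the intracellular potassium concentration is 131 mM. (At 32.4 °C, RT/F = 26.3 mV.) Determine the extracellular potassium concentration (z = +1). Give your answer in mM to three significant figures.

Nernst: E = (26.3/1) · ln([out]/[in]), so ln([out]/[in]) = -76.0 × 1 / 26.3 = -2.8897.
[out]/[in] = e^(-2.8897) = 0.05559.
[out] = 0.05559 × 131 = 7.282 mM.

7.28 mM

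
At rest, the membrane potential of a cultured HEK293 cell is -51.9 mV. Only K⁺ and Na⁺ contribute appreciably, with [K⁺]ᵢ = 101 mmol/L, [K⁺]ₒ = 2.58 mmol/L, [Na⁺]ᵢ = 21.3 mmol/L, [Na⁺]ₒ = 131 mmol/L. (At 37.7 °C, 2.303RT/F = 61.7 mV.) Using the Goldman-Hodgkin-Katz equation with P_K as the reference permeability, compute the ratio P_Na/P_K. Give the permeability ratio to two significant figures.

Let α = P_Na/P_K. GHK: Vm = 61.7·log₁₀[(Kₒ + α·Naₒ)/(Kᵢ + α·Naᵢ)].
10^(Vm/61.7) = 10^(-51.9/61.7) = 0.14416
So 0.14416·(Kᵢ + α·Naᵢ) = Kₒ + α·Naₒ → α = (0.14416·101.0 − 2.58) / (131.0 − 0.14416·21.3)
α = (14.56 − 2.58) / (131.0 − 3.071) = 11.98/127.9 = 0.09364

0.094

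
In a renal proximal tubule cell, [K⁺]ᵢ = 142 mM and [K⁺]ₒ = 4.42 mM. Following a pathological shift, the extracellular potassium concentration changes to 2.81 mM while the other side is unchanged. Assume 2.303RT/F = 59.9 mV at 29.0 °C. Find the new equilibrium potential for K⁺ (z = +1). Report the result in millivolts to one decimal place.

After the shift: [K⁺]_out = 2.81, [K⁺]_in = 142 mM.
E_new = (59.9/1)·log₁₀(2.81/142) = 59.90 · (-1.7036) = -102.04 mV

-102.0 mV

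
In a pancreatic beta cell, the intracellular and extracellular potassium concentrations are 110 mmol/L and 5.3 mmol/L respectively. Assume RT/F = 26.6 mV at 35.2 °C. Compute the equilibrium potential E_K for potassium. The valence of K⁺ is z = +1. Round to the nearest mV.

E = (26.6/z) · ln([K⁺]_out/[K⁺]_in) with z = +1.
= (26.6/1) · ln(5.3/110) = 26.60 · ln(0.04818)
= 26.60 · (-3.0328) = -80.67 mV

-81 mV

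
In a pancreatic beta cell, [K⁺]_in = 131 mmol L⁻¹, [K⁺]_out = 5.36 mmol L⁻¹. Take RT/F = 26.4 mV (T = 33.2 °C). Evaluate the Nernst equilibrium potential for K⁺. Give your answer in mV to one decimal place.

E = (26.4/z) · ln([K⁺]_out/[K⁺]_in) with z = +1.
= (26.4/1) · ln(5.36/131) = 26.40 · ln(0.04092)
= 26.40 · (-3.1962) = -84.38 mV

-84.4 mV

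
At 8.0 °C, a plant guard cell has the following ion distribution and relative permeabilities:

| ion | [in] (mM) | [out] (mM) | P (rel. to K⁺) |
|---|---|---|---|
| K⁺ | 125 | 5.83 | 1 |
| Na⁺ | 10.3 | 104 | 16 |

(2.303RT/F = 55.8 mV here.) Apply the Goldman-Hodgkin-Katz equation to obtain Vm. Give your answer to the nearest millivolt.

Vm = 55.8 · log₁₀[(Σ P·[cation]ₒ + Σ P·[anion]ᵢ) / (Σ P·[cation]ᵢ + Σ P·[anion]ₒ)]
Numerator = 1×5.83 + 16×104 = 1670
Denominator = 1×125 + 16×10.3 = 289.8
Vm = 55.8 · log₁₀(5.762) = 55.8 × (0.7606) = 42.44 mV

42 mV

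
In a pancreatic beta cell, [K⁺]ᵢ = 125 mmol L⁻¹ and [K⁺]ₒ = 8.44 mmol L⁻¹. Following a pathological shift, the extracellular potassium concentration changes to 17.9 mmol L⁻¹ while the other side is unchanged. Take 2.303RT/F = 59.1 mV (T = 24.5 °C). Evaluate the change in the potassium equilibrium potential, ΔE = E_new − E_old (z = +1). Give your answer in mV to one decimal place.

E_old = (59.1/1)·log₁₀(8.44/125) = -69.18 mV
E_new = (59.1/1)·log₁₀(17.9/125) = -49.88 mV
ΔE = -49.88 − (-69.18) = 19.30 mV

19.3 mV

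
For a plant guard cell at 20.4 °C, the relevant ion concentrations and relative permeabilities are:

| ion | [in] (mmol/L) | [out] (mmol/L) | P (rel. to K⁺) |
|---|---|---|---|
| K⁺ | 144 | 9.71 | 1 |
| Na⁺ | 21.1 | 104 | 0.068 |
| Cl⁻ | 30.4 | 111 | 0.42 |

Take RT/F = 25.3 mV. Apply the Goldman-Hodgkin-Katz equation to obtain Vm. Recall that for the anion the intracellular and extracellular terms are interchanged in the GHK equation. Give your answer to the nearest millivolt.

-47 mV

Vm = 25.3 · ln[(Σ P·[cation]ₒ + Σ P·[anion]ᵢ) / (Σ P·[cation]ᵢ + Σ P·[anion]ₒ)]
Numerator = 1×9.71 + 0.068×104 + 0.42×30.4 = 29.55
Denominator = 1×144 + 0.068×21.1 + 0.42×111 = 192.1
Vm = 25.3 · ln(0.15386) = 25.3 × (-1.8717) = -47.35 mV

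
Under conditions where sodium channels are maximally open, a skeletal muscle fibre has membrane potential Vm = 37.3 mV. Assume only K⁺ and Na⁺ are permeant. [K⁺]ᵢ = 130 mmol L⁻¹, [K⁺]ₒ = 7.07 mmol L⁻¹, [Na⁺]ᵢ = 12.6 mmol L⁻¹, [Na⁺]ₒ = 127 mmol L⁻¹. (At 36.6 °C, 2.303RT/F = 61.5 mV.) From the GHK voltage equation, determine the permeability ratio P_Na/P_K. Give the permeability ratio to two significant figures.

Let α = P_Na/P_K. GHK: Vm = 61.5·log₁₀[(Kₒ + α·Naₒ)/(Kᵢ + α·Naᵢ)].
10^(Vm/61.5) = 10^(37.3/61.5) = 4.0411
So 4.0411·(Kᵢ + α·Naᵢ) = Kₒ + α·Naₒ → α = (4.0411·130.0 − 7.07) / (127.0 − 4.0411·12.6)
α = (525.3 − 7.07) / (127.0 − 50.92) = 518.3/76.08 = 6.812

6.8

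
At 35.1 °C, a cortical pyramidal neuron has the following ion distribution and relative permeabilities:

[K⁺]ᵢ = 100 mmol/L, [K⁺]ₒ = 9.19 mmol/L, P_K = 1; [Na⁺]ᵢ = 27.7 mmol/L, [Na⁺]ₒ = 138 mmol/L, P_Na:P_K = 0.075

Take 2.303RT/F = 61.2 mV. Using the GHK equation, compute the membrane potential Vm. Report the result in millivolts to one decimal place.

-43.9 mV

Vm = 61.2 · log₁₀[(Σ P·[cation]ₒ + Σ P·[anion]ᵢ) / (Σ P·[cation]ᵢ + Σ P·[anion]ₒ)]
Numerator = 1×9.19 + 0.075×138 = 19.54
Denominator = 1×100 + 0.075×27.7 = 102.1
Vm = 61.2 · log₁₀(0.19142) = 61.2 × (-0.7180) = -43.94 mV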